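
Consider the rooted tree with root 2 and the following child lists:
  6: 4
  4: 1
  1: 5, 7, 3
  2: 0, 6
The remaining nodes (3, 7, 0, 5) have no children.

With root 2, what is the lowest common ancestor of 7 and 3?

Path 7→root: 7 1 4 6 2; path 3→root: 3 1 4 6 2.
First common node: 1.

1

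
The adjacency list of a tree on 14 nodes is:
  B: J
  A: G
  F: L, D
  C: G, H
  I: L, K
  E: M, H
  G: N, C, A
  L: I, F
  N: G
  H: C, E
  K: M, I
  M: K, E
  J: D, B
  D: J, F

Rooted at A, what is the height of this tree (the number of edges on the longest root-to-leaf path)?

12

The longest root-to-leaf path is A – G – C – H – E – M – K – I – L – F – D – J – B (12 edges).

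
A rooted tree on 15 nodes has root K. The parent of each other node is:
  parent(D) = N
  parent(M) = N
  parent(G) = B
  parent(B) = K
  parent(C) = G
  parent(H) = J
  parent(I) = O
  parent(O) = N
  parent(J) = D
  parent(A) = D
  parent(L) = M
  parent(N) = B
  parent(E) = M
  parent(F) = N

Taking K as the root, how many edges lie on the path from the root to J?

K → B → N → D → J — 4 edges.

4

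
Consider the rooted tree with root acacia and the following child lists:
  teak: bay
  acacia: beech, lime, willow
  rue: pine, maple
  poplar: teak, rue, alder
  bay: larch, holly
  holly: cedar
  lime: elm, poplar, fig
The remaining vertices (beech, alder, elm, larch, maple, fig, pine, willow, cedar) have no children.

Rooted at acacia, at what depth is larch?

5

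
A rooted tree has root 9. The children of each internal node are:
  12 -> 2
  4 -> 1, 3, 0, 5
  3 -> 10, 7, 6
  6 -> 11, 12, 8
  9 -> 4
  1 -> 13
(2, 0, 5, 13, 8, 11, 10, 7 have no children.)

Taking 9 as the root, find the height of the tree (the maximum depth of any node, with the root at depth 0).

5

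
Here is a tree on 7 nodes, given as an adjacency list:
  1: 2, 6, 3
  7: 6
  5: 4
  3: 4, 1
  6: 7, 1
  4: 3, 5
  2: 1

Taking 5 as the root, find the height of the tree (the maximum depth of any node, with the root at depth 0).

The longest root-to-leaf path is 5-4-3-1-6-7 (5 edges).

5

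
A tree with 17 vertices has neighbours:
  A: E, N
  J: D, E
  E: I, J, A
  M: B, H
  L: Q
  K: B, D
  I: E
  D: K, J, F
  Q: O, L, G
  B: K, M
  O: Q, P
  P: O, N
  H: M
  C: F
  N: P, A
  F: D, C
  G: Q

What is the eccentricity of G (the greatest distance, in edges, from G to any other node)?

The node farthest from G is H, via G–Q–O–P–N–A–E–J–D–K–B–M–H — 12 edges.

12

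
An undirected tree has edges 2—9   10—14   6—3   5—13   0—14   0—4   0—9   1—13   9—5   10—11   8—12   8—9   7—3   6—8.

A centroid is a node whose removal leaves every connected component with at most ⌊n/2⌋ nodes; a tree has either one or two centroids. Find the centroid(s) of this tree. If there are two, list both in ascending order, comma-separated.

If 9 is removed the pieces have sizes 5, 5, 3, 1, all ≤ ⌊15/2⌋ = 7.
No neighbour of 9 does as well, so 9 is the unique centroid.

9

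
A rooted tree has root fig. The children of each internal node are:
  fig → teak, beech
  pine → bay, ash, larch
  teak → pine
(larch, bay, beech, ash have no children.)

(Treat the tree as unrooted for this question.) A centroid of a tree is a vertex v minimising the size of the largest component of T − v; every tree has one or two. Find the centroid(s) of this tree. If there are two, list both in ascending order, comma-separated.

Removing pine splits the tree into components of sizes 3, 1, 1, 1; the largest is 3 ≤ ⌊7/2⌋ = 3.
No neighbour of pine does as well, so pine is the unique centroid.

pine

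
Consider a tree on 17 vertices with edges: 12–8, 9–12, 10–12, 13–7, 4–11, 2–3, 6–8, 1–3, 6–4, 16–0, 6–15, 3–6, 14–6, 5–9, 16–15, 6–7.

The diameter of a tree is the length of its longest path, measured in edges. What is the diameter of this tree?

A longest path is 5-9-12-8-6-15-16-0, with 7 edges.

7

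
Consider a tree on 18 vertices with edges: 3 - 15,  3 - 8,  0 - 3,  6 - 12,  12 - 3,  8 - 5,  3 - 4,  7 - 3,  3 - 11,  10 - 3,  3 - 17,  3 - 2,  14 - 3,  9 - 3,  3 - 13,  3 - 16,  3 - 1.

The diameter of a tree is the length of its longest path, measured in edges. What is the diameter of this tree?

4

BFS from 6 reaches 5 last, at distance 4; BFS from 5 confirms no node is farther.
Path: 6-12-3-8-5.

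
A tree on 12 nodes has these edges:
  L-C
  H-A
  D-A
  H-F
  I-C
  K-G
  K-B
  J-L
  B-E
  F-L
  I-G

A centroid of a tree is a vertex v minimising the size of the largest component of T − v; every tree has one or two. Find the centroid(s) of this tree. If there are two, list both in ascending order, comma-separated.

Delete C: the remaining components have sizes 6, 5. Max 6 ≤ 6, so C is a centroid.
L is adjacent to C and is also a centroid (the largest component after removing it is likewise 6).

C, L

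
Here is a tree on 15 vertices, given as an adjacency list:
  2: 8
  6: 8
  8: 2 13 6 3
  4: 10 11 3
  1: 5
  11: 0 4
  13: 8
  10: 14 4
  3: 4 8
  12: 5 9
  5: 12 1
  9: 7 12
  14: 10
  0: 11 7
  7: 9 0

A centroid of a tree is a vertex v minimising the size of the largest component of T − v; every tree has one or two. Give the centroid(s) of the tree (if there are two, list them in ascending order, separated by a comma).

4

Removing 4 splits the tree into components of sizes 7, 5, 2; the largest is 7 ≤ ⌊15/2⌋ = 7.
No neighbour of 4 does as well, so 4 is the unique centroid.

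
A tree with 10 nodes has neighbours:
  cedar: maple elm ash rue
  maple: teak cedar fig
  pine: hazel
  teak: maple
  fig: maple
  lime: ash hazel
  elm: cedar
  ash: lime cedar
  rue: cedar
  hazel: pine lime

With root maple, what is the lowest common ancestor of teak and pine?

maple

teak's ancestor chain is teak, maple and pine's is pine, hazel, lime, ash, cedar, maple; they first meet at maple.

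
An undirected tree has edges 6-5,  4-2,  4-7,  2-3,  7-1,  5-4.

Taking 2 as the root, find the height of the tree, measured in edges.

3

The longest root-to-leaf path is 2 – 4 – 7 – 1 (3 edges).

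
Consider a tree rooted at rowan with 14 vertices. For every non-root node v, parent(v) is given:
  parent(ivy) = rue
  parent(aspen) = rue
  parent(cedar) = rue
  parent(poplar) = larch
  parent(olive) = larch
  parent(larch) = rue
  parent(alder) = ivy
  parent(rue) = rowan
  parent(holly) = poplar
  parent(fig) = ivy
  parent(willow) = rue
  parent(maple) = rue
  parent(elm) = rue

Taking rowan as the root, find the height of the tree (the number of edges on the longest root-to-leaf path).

4

holly sits deepest: rowan–rue–larch–poplar–holly — 4 edges from the root.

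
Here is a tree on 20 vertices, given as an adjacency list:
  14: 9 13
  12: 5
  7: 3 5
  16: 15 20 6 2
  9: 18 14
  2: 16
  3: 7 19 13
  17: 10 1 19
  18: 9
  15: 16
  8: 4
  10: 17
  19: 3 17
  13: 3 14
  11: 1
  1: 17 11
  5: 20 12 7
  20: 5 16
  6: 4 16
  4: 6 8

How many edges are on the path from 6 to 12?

Walking from 6: 6 - 16 - 20 - 5 - 12. Length 4.

4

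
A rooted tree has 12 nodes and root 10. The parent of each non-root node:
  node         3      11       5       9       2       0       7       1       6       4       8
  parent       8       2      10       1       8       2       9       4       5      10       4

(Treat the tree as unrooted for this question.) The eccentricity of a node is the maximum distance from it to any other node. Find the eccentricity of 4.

3

Distances from 4 peak at 3, attained at 7 (0, 6, 11 also at distance 3).
4–1–9–7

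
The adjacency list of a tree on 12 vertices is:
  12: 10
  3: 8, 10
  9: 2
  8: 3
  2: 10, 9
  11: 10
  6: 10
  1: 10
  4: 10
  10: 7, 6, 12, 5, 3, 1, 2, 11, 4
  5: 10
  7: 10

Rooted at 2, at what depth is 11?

2–10–11 — 2 edges.

2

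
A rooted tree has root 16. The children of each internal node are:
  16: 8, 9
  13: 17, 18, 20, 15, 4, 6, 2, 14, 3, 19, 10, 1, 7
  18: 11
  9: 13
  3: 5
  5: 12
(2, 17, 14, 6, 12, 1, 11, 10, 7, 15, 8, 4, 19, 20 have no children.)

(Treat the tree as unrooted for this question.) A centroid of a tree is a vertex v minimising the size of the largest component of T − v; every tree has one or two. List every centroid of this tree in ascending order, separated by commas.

13

Removing 13 splits the tree into components of sizes 3, 3, 2, 1, 1, 1, 1, 1, 1, 1, 1, 1, 1, 1; the largest is 3 ≤ ⌊20/2⌋ = 10.
Every other node leaves some component of size > 10, so the centroid is unique.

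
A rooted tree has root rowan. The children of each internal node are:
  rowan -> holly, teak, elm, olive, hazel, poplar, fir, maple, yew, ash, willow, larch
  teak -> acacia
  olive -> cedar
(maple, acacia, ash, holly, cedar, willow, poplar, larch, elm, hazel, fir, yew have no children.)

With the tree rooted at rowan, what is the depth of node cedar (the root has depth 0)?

rowan – olive – cedar — 2 edges.

2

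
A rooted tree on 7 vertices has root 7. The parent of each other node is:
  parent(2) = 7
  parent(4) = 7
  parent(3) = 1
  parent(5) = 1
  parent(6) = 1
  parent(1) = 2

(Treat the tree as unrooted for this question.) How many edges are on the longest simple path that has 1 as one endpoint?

3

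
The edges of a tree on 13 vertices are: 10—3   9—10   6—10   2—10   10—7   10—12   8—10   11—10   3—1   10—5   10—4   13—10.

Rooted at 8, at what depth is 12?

2

Climbing from 12 to the root: 12 → 10 → 8. That's 2 steps.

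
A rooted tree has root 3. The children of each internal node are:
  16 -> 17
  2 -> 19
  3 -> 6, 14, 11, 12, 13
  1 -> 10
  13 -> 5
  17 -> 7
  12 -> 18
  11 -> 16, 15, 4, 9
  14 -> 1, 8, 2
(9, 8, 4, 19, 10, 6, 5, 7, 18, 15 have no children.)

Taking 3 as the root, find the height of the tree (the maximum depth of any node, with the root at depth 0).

4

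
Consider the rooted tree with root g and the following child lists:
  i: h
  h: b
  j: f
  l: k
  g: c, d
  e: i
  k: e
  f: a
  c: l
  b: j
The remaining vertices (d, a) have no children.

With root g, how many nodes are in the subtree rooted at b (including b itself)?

4

The subtree rooted at b contains: b, j, f, a — 4 nodes.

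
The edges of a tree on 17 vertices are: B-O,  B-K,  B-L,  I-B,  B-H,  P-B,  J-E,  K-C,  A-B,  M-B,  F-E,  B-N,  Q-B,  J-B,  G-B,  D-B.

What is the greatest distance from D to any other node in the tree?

The node farthest from D is F, via D-B-J-E-F — 4 edges.

4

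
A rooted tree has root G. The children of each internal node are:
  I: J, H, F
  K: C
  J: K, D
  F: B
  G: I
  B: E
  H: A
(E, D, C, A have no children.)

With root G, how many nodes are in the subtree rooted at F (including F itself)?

3

The subtree rooted at F contains: F, B, E — 3 nodes.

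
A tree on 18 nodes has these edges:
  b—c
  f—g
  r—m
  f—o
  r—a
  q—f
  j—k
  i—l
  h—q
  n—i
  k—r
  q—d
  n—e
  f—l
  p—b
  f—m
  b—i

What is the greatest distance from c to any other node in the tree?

8

The node farthest from c is j, via c–b–i–l–f–m–r–k–j — 8 edges.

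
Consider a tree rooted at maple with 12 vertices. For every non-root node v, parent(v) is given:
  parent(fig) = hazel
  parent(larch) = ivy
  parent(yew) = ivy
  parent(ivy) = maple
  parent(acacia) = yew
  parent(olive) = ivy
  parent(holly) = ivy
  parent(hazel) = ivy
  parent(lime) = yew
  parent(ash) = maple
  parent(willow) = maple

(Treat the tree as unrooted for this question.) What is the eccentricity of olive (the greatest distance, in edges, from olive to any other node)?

The node farthest from olive is ash (acacia, fig, lime, willow also at distance 3), via olive–ivy–maple–ash — 3 edges.

3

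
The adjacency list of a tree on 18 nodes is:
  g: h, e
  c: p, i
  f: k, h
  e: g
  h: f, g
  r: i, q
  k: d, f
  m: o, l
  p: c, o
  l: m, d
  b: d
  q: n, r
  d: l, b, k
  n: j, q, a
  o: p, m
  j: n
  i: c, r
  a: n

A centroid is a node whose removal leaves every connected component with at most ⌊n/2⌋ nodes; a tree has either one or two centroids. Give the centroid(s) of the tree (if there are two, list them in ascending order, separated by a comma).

Removing o splits the tree into components of sizes 9, 8; the largest is 9 ≤ ⌊18/2⌋ = 9.
Its neighbour m also leaves a largest component of size 9, so both are centroids.

m, o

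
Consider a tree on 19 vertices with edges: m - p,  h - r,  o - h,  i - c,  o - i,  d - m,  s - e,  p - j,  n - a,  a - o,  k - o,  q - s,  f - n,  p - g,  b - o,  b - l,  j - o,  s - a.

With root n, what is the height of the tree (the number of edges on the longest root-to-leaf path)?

6

d sits deepest: n → a → o → j → p → m → d — 6 edges from the root.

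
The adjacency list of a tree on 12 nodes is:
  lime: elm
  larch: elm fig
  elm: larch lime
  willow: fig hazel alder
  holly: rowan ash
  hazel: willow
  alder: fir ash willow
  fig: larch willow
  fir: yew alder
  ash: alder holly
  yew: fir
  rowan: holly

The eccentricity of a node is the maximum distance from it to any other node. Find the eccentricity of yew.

Distances from yew peak at 7, attained at lime.
yew–fir–alder–willow–fig–larch–elm–lime

7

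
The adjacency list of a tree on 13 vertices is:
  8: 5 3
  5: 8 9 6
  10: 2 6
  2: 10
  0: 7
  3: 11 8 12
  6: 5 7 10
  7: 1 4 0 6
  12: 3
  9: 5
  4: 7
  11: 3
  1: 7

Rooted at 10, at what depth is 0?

3

Path from 10 to 0: 10 – 6 – 7 – 0, which has 3 edges.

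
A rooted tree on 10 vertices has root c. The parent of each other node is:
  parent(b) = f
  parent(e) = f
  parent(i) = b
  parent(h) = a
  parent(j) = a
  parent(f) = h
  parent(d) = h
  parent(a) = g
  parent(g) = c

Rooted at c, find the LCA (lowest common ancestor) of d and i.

d's ancestor chain is d, h, a, g, c and i's is i, b, f, h, a, g, c; they first meet at h.

h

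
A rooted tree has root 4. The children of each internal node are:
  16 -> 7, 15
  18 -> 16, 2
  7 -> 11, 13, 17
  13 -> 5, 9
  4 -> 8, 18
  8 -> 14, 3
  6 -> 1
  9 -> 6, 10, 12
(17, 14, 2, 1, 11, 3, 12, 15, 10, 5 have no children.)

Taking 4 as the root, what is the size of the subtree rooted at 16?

Descendants of 16 (including itself): 16, 7, 15, 17, 13, 11, 9, 5, 10, 6, 12, 1. That's 12.

12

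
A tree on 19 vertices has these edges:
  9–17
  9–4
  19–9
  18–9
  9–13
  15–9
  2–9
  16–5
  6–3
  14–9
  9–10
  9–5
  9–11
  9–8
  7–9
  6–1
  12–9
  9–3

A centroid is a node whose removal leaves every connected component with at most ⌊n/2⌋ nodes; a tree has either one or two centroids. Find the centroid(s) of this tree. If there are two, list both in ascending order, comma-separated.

If 9 is removed the pieces have sizes 3, 2, 1, 1, 1, 1, 1, 1, 1, 1, 1, 1, 1, 1, 1, all ≤ ⌊19/2⌋ = 9.
Every other node leaves some component of size > 9, so the centroid is unique.

9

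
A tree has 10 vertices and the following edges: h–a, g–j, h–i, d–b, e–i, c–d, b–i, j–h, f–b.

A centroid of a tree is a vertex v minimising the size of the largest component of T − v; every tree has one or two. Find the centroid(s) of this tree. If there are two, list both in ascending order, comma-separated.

i

Removing i splits the tree into components of sizes 4, 4, 1; the largest is 4 ≤ ⌊10/2⌋ = 5.
No neighbour of i does as well, so i is the unique centroid.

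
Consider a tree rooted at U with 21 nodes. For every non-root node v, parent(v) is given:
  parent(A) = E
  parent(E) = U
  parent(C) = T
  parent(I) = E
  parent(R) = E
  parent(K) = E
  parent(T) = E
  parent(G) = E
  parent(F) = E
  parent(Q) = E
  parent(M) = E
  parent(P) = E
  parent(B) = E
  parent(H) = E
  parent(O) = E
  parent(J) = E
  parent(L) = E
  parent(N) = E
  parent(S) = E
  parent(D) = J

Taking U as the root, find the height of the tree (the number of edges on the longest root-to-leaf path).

The longest root-to-leaf path is U-E-T-C (3 edges).

3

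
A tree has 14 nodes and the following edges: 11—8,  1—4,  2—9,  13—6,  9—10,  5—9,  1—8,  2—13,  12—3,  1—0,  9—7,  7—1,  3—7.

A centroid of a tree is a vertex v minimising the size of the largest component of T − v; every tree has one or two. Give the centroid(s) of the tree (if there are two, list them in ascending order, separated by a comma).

7

Delete 7: the remaining components have sizes 6, 5, 2. Max 6 ≤ 7, so 7 is a centroid.
No neighbour of 7 does as well, so 7 is the unique centroid.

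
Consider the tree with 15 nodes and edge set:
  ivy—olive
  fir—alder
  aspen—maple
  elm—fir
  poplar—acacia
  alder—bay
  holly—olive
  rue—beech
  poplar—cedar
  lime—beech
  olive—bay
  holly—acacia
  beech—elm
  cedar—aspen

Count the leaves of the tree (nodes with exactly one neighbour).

Exactly 4 nodes have a single neighbour: ivy, lime, maple, rue.

4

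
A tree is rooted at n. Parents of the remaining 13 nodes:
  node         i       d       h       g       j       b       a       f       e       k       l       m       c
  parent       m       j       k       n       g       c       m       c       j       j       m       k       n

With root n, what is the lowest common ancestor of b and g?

n

Path b→root: b c n; path g→root: g n.
First common node: n.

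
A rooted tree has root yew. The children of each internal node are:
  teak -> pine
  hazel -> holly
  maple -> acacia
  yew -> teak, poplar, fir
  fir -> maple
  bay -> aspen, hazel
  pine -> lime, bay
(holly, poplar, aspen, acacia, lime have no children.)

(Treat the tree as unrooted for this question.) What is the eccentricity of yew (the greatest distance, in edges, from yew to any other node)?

The node farthest from yew is holly, via yew–teak–pine–bay–hazel–holly — 5 edges.

5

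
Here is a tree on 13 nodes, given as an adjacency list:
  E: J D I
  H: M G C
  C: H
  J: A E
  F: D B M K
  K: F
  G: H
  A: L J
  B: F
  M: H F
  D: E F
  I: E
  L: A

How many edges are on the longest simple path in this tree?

8

BFS from C reaches L last, at distance 8; BFS from L confirms no node is farther.
Path: C-H-M-F-D-E-J-A-L.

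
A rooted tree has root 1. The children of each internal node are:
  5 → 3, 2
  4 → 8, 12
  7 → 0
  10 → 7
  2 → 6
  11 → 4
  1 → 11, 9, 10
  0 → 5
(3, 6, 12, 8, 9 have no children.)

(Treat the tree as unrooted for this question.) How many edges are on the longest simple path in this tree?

9

Starting from 8, a farthest node is 6 at distance 9.
One longest path: 8 - 4 - 11 - 1 - 10 - 7 - 0 - 5 - 2 - 6.
So the diameter is 9.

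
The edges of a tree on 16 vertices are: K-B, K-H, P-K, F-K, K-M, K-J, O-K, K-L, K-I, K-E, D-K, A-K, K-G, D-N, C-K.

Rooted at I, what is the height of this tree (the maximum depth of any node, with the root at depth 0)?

3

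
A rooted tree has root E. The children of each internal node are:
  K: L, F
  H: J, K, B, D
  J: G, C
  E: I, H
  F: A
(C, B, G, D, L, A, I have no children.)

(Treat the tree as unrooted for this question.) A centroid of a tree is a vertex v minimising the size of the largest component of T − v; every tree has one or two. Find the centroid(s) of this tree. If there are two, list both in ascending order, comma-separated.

Removing H splits the tree into components of sizes 4, 3, 2, 1, 1; the largest is 4 ≤ ⌊12/2⌋ = 6.
Every other node leaves some component of size > 6, so the centroid is unique.

H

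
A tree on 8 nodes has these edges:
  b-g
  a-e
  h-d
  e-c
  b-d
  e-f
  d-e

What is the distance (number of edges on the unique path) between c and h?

3

The path is c–e–d–h, which has 3 edges.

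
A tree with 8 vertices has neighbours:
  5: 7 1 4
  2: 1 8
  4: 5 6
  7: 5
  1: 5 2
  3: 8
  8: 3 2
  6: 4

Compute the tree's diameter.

6

BFS from 3 reaches 6 last, at distance 6; BFS from 6 confirms no node is farther.
Path: 3 – 8 – 2 – 1 – 5 – 4 – 6.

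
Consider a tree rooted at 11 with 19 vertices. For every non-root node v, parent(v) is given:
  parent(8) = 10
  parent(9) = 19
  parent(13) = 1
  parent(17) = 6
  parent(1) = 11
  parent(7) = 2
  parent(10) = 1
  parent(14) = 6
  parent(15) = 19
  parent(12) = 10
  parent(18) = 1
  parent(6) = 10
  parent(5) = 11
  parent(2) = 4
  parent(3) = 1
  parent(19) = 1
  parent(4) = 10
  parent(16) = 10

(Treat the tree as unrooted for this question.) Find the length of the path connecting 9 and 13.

Walking from 9: 9 - 19 - 1 - 13. Length 3.

3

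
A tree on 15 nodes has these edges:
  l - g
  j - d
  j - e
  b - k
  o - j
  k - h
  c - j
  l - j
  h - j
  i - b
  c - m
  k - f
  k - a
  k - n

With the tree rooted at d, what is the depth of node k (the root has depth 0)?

3

d → j → h → k — 3 edges.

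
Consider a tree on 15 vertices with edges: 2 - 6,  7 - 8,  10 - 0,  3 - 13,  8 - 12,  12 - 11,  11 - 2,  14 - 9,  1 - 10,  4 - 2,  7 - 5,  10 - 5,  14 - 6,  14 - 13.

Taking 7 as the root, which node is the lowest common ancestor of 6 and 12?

12

6's ancestor chain is 6, 2, 11, 12, 8, 7 and 12's is 12, 8, 7; they first meet at 12.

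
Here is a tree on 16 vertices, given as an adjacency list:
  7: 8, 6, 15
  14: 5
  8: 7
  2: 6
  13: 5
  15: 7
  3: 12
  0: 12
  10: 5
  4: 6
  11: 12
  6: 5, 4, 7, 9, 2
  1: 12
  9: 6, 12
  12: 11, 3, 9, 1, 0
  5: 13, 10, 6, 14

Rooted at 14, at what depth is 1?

Climbing from 1 to the root: 1 → 12 → 9 → 6 → 5 → 14. That's 5 steps.

5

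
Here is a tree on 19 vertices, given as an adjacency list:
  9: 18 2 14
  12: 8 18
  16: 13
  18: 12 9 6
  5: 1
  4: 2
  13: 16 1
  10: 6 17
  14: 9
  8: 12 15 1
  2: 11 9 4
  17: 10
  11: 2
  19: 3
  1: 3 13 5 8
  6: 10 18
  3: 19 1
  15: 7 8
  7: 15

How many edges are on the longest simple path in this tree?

8

Starting from 17, a farthest node is 19 at distance 8.
One longest path: 17-10-6-18-12-8-1-3-19.
So the diameter is 8.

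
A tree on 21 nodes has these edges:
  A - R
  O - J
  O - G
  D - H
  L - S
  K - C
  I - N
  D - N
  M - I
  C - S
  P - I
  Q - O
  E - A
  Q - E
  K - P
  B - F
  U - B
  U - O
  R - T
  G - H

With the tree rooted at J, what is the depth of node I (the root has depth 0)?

6

J–O–G–H–D–N–I — 6 edges.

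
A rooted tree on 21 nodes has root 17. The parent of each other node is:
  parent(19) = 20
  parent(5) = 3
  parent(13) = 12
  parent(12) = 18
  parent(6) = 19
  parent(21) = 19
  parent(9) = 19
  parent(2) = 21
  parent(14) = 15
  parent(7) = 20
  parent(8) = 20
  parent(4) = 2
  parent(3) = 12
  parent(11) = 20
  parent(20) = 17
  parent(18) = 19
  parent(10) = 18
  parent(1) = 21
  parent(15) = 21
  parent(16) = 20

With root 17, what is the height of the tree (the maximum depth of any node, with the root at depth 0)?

6

The longest root-to-leaf path is 17–20–19–18–12–3–5 (6 edges).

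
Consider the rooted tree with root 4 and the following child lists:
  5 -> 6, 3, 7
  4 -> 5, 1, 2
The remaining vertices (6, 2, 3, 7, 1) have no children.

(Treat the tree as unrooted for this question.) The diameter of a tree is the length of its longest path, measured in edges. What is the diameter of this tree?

3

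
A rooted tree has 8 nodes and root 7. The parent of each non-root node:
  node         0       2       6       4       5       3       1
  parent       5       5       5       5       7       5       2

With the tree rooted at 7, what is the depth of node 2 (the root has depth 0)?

Path from 7 to 2: 7 – 5 – 2, which has 2 edges.

2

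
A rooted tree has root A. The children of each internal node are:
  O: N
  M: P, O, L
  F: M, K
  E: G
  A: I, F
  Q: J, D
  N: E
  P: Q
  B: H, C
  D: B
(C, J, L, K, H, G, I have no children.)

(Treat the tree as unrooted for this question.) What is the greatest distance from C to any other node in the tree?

Distances from C peak at 9, attained at G.
C – B – D – Q – P – M – O – N – E – G

9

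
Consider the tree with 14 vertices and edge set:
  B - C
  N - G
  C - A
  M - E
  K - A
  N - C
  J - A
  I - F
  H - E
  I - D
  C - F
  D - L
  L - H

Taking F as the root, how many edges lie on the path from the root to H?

4

Path from F to H: F–I–D–L–H, which has 4 edges.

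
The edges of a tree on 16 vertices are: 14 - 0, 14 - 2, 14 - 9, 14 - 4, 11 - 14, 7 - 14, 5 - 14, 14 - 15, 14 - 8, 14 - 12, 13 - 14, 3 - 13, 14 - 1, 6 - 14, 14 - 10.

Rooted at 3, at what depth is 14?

2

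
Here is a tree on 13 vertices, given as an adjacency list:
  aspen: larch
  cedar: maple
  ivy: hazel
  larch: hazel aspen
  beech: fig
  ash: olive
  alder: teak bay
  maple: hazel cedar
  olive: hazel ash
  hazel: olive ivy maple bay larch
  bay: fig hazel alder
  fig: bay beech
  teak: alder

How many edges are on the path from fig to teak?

3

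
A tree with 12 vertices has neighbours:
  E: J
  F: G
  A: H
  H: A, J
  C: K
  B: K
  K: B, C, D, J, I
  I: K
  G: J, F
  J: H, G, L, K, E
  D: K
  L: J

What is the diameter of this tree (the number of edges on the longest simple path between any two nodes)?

4

Starting from A, a farthest node is I at distance 4.
One longest path: A-H-J-K-I.
So the diameter is 4.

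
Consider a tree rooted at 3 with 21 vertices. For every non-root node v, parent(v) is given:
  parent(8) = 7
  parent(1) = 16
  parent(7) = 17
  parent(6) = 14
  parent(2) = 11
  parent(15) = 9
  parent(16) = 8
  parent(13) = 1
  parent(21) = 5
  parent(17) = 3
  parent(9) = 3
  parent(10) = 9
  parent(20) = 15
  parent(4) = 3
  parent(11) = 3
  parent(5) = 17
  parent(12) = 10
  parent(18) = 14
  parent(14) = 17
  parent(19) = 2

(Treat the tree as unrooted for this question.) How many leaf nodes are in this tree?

8

The leaves are 4, 6, 12, 13, 18, 19, 20, 21.
That is 8 leaves.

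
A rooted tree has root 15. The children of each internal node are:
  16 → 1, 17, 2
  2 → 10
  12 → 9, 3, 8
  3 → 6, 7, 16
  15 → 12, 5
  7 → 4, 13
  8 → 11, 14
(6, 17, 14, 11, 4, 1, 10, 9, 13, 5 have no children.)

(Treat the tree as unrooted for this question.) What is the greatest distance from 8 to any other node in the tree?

The node farthest from 8 is 10, via 8-12-3-16-2-10 — 5 edges.

5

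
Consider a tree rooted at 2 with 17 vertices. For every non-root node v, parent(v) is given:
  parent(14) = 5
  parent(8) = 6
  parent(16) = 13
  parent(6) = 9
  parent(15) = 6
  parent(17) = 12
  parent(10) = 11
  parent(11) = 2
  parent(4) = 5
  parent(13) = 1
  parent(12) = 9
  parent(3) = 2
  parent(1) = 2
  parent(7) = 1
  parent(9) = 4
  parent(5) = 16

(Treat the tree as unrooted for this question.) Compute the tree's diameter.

10

Starting from 10, a farthest node is 17 at distance 10.
One longest path: 10-11-2-1-13-16-5-4-9-12-17.
So the diameter is 10.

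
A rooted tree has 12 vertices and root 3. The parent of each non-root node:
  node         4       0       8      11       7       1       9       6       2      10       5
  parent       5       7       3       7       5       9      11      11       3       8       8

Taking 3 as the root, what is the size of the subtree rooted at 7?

7's subtree: {7, 11, 0, 6, 9, 1}, size 6.

6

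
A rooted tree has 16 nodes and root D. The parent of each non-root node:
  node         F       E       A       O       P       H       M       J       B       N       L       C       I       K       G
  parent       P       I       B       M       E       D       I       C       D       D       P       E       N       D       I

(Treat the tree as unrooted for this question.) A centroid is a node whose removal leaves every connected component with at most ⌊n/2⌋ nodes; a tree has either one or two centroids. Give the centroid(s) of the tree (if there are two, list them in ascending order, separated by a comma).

I

If I is removed the pieces have sizes 6, 6, 2, 1, all ≤ ⌊16/2⌋ = 8.
No neighbour of I does as well, so I is the unique centroid.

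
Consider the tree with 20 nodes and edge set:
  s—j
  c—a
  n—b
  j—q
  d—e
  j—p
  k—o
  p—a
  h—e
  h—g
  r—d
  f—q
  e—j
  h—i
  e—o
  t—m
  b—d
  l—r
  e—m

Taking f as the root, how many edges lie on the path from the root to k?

5

Path from f to k: f → q → j → e → o → k, which has 5 edges.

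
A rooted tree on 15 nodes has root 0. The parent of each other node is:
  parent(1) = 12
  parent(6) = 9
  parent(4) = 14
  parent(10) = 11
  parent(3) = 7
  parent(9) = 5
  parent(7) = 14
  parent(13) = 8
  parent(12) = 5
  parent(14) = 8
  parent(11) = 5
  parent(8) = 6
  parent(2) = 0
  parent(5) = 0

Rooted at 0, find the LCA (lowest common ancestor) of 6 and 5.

5

Ancestors of 6 (toward the root): 6, 9, 5, 0.
Ancestors of 5: 5, 0.
The deepest node appearing in both lists is 5.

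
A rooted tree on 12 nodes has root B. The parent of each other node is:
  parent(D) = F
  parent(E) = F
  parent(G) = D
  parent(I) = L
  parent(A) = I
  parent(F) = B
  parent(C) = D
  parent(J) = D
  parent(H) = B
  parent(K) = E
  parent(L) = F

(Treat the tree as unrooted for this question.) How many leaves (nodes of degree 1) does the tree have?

6

Degree-1 nodes: A, C, G, H, J, K — 6 of them.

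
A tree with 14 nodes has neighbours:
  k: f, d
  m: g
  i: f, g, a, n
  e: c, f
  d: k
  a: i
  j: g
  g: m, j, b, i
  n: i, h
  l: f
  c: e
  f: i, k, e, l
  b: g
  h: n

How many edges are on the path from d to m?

5

Walking from d: d–k–f–i–g–m. Length 5.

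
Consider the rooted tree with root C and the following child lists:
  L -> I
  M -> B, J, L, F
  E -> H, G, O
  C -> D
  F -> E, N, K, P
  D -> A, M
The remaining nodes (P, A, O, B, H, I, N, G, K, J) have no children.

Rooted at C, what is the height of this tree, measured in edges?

G sits deepest: C – D – M – F – E – G — 5 edges from the root.

5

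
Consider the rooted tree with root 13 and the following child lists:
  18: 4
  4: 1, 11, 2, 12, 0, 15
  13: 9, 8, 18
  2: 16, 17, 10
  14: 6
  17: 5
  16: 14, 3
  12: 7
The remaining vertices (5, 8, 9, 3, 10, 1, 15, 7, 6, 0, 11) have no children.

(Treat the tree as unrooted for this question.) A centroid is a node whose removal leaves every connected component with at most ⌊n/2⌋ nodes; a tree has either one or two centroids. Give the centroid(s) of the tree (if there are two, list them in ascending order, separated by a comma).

4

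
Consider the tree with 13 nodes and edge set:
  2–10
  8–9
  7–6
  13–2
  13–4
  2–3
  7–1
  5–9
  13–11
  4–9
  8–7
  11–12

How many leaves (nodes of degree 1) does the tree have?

6

Degree-1 nodes: 1, 3, 5, 6, 10, 12 — 6 of them.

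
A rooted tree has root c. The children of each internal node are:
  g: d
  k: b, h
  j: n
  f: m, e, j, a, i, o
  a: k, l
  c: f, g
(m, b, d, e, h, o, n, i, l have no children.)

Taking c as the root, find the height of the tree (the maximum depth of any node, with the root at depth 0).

4

A deepest node is b, reached by c-f-a-k-b.
That path has 4 edges, so the height is 4.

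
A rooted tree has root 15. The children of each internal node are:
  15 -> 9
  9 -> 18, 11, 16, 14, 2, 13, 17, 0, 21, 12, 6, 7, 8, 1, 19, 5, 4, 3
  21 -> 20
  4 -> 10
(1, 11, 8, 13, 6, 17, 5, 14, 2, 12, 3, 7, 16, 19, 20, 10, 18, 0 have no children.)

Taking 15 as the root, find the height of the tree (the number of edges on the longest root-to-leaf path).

3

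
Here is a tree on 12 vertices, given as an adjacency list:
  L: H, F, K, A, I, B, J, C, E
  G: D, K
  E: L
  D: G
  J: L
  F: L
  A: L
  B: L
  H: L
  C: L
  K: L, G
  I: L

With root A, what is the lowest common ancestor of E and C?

L

Path E→root: E L A; path C→root: C L A.
First common node: L.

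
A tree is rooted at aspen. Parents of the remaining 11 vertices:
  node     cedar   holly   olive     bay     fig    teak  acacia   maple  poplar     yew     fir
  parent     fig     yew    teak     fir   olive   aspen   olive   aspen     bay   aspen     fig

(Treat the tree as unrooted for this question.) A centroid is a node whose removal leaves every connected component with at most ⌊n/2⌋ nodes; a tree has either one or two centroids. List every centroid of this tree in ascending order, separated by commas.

olive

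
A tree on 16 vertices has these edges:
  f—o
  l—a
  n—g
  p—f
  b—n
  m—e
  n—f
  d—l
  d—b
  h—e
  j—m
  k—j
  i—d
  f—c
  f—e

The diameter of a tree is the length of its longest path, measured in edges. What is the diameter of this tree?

BFS from k reaches a last, at distance 9; BFS from a confirms no node is farther.
Path: k-j-m-e-f-n-b-d-l-a.

9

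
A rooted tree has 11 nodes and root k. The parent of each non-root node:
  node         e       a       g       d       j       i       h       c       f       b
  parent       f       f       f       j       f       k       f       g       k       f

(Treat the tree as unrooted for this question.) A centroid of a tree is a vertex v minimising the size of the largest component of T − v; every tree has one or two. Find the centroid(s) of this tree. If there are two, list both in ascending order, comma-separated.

Removing f splits the tree into components of sizes 2, 2, 2, 1, 1, 1, 1; the largest is 2 ≤ ⌊11/2⌋ = 5.
Every other node leaves some component of size > 5, so the centroid is unique.

f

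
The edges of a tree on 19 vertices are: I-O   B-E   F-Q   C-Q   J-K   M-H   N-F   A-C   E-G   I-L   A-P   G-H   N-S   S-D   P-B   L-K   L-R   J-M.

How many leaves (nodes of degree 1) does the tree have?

3

The leaves are D, O, R.
That is 3 leaves.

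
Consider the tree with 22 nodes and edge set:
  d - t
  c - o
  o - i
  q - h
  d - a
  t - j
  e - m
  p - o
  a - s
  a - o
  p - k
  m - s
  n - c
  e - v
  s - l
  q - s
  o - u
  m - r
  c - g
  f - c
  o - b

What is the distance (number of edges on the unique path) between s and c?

3

The path is s – a – o – c, which has 3 edges.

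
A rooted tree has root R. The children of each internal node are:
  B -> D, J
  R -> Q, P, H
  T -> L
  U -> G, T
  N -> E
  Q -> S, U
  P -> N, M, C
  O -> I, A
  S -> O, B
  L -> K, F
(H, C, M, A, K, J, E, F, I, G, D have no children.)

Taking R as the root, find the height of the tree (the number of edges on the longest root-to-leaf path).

A deepest node is K, reached by R – Q – U – T – L – K.
That path has 5 edges, so the height is 5.

5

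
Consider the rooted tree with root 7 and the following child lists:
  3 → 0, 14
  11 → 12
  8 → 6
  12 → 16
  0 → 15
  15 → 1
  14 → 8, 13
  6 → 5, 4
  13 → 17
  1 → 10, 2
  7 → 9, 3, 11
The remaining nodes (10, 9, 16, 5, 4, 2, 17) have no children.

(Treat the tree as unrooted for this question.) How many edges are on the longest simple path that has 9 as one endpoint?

The node farthest from 9 is 10 (2, 4, 5 also at distance 6), via 9-7-3-0-15-1-10 — 6 edges.

6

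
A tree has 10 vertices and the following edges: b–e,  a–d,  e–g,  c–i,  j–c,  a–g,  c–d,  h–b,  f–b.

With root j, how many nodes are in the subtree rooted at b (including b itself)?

The subtree rooted at b contains: b, f, h — 3 nodes.

3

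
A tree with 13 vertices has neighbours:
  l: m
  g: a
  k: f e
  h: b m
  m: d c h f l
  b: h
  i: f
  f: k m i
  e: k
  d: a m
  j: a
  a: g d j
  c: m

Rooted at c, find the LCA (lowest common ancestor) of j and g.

j's ancestor chain is j, a, d, m, c and g's is g, a, d, m, c; they first meet at a.

a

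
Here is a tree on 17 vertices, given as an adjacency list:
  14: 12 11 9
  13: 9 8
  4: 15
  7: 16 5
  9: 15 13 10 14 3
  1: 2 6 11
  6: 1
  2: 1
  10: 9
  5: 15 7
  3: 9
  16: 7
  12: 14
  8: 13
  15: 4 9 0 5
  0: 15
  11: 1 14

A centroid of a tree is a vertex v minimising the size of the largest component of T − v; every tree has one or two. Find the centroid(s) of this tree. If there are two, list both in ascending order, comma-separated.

9

If 9 is removed the pieces have sizes 6, 6, 2, 1, 1, all ≤ ⌊17/2⌋ = 8.
No neighbour of 9 does as well, so 9 is the unique centroid.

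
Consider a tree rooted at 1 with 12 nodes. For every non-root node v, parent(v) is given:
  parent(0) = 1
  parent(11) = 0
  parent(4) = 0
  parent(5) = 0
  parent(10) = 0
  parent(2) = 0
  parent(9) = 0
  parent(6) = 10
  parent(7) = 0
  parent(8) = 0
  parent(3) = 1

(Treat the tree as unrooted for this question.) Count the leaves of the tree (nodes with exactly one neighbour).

9

Degree-1 nodes: 2, 3, 4, 5, 6, 7, 8, 9, 11 — 9 of them.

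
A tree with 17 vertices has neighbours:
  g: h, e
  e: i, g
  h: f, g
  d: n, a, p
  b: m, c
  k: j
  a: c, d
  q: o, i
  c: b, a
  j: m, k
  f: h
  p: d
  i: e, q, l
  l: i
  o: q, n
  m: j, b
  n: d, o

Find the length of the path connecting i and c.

6

Walking from i: i–q–o–n–d–a–c. Length 6.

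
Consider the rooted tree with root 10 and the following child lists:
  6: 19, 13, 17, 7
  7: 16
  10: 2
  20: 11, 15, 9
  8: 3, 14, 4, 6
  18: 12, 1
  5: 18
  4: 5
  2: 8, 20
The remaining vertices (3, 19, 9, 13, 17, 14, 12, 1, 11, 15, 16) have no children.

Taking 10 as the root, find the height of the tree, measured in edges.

A deepest node is 12, reached by 10 → 2 → 8 → 4 → 5 → 18 → 12.
That path has 6 edges, so the height is 6.

6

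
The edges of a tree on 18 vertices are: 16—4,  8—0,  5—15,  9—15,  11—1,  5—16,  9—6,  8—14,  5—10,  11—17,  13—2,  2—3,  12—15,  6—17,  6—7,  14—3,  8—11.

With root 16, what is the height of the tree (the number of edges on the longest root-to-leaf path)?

13 sits deepest: 16-5-15-9-6-17-11-8-14-3-2-13 — 11 edges from the root.

11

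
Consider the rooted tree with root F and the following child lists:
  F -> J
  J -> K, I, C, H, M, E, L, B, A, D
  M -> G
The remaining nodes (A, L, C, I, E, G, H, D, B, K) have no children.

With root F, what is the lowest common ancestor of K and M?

Ancestors of K (toward the root): K, J, F.
Ancestors of M: M, J, F.
The deepest node appearing in both lists is J.

J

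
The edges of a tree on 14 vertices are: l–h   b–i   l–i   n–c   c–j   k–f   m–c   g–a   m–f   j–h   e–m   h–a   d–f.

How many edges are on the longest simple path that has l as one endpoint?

A farthest node from l is d (k also at distance 6).
The path l-h-j-c-m-f-d has 6 edges.

6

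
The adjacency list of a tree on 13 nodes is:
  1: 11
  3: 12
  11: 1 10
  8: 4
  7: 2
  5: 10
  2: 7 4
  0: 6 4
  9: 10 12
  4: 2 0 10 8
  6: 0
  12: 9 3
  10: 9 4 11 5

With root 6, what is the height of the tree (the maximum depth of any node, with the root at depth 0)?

6

3 sits deepest: 6–0–4–10–9–12–3 — 6 edges from the root.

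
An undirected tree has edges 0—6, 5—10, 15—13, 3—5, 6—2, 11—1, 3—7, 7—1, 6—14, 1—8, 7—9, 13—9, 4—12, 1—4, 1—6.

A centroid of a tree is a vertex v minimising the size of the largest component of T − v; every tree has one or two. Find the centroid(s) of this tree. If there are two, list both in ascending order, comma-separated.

1

Delete 1: the remaining components have sizes 7, 4, 2, 1, 1. Max 7 ≤ 8, so 1 is a centroid.
Every other node leaves some component of size > 8, so the centroid is unique.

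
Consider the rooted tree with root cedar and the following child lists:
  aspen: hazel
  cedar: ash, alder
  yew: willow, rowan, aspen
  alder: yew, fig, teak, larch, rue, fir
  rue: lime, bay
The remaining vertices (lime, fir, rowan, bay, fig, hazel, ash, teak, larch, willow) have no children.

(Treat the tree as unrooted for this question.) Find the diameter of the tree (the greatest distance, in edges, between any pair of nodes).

5

Starting from ash, a farthest node is hazel at distance 5.
One longest path: ash – cedar – alder – yew – aspen – hazel.
So the diameter is 5.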